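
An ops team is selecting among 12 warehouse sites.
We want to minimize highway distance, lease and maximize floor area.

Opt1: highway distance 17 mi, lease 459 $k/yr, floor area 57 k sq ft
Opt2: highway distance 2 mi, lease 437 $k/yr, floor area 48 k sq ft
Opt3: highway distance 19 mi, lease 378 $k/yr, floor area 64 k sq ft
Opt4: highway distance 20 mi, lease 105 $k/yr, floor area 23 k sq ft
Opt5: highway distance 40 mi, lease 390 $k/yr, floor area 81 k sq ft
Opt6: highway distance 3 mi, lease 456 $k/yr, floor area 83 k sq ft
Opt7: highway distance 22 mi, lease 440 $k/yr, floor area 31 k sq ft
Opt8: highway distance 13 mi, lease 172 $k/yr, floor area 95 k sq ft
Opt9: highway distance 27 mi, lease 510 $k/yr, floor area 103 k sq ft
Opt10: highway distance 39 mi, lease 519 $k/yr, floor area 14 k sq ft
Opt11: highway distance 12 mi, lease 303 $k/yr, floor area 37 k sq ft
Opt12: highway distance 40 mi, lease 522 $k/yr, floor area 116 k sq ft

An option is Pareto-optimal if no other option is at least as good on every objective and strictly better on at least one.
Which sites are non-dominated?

Opt2, Opt4, Opt6, Opt8, Opt9, Opt11, Opt12

Opt1: dominated by Opt6 (highway distance 3≤17, lease 456≤459, floor area 83≥57).
Opt2: not dominated (best highway distance).
Opt3: dominated by Opt8 (highway distance 13≤19, lease 172≤378, floor area 95≥64).
Opt4: not dominated (best lease).
Opt5: dominated by Opt8 (highway distance 13≤40, lease 172≤390, floor area 95≥81).
Opt6: not dominated.
Opt7: dominated by Opt2 (highway distance 2≤22, lease 437≤440, floor area 48≥31).
Opt8: not dominated.
Opt9: not dominated.
Opt10: dominated by Opt1 (highway distance 17≤39, lease 459≤519, floor area 57≥14).
Opt11: not dominated.
Opt12: not dominated (best floor area).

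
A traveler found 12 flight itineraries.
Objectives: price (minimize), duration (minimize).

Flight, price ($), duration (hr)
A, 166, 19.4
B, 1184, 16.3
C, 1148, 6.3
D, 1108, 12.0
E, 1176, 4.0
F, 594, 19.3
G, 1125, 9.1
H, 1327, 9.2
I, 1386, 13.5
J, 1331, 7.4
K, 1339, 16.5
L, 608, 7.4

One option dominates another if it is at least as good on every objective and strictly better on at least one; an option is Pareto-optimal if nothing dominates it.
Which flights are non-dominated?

A, C, E, F, L

A: not dominated (best price).
B: dominated by C (price 1148≤1184, duration 6.3≤16.3).
C: not dominated.
D: dominated by L (price 608≤1108, duration 7.4≤12.0).
E: not dominated (best duration).
F: not dominated.
G: dominated by L (price 608≤1125, duration 7.4≤9.1).
H: dominated by C (price 1148≤1327, duration 6.3≤9.2).
I: dominated by C (price 1148≤1386, duration 6.3≤13.5).
J: dominated by C (price 1148≤1331, duration 6.3≤7.4).
K: dominated by B (price 1184≤1339, duration 16.3≤16.5).
L: not dominated.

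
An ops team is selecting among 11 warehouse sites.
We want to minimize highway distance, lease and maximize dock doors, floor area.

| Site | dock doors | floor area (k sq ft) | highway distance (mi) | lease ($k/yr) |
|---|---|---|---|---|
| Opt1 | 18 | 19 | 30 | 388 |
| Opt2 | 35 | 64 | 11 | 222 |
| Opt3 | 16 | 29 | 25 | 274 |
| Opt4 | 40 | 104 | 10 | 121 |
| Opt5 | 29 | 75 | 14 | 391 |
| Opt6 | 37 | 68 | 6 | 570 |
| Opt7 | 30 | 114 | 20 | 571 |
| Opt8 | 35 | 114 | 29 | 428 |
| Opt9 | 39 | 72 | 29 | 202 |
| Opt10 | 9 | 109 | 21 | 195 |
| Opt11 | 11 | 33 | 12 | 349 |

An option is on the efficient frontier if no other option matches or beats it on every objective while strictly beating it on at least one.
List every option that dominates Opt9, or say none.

Opt4: dock doors 40≥39, floor area 104≥72, highway distance 10≤29, lease 121≤202 — dominates Opt9.
Others (Opt1, Opt2, Opt3, Opt5, Opt6, Opt7, Opt8, Opt10, Opt11) are each worse than Opt9 on at least one objective.

Opt4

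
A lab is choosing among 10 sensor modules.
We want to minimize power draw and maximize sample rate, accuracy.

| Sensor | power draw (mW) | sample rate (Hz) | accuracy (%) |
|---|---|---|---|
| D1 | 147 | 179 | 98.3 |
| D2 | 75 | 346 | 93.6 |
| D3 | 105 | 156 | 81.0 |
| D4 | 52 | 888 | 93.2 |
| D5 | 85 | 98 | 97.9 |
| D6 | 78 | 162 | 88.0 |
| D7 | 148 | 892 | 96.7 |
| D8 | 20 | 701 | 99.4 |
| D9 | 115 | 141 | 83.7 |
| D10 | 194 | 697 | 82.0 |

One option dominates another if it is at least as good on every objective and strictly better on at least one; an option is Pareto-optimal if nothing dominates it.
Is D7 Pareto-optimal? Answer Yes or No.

Yes

D1: worse on sample rate (179 vs 892).
D2: worse on sample rate (346 vs 892).
D3: worse on sample rate (156 vs 892).
D4: worse on sample rate (888 vs 892).
D5: worse on sample rate (98 vs 892).
D6: worse on sample rate (162 vs 892).
D8: worse on sample rate (701 vs 892).
D9: worse on sample rate (141 vs 892).
D10: worse on power draw (194 vs 148).
No option is at least as good as D7 on every objective and strictly better on one.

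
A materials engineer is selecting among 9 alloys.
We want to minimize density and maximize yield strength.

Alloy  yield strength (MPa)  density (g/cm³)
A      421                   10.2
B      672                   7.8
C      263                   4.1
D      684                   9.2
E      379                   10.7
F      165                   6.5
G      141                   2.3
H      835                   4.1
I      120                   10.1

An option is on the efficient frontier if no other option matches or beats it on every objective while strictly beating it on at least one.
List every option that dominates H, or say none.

none

A: worse on yield strength (421 vs 835).
B: worse on yield strength (672 vs 835).
C: worse on yield strength (263 vs 835).
D: worse on yield strength (684 vs 835).
E: worse on yield strength (379 vs 835).
F: worse on yield strength (165 vs 835).
G: worse on yield strength (141 vs 835).
I: worse on yield strength (120 vs 835).
No option dominates H.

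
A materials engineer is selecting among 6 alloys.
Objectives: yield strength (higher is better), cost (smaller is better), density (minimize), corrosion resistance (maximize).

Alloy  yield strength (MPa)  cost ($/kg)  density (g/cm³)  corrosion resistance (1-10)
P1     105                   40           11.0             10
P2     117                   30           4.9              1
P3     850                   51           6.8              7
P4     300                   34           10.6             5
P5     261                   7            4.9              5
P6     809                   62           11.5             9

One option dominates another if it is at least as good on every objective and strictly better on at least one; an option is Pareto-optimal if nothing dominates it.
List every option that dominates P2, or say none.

P5: yield strength 261≥117, cost 7≤30, density 4.9≤4.9, corrosion resistance 5≥1 — dominates P2.
Others (P1, P3, P4, P6) are each worse than P2 on at least one objective.

P5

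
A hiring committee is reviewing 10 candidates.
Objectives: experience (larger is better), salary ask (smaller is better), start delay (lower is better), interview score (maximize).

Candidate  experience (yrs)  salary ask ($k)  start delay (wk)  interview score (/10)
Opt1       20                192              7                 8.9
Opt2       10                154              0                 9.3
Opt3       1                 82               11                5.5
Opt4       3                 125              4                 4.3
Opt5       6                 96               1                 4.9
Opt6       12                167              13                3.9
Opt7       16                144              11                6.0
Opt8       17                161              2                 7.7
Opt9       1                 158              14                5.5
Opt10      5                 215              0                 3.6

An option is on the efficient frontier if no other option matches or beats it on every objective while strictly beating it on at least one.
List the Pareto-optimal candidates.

Opt1, Opt2, Opt3, Opt5, Opt7, Opt8

Opt1: not dominated (best experience).
Opt2: not dominated (best interview score).
Opt3: not dominated (best salary ask).
Opt4: dominated by Opt5 (experience 6≥3, salary ask 96≤125, start delay 1≤4, interview score 4.9≥4.3).
Opt5: not dominated.
Opt6: dominated by Opt7 (experience 16≥12, salary ask 144≤167, start delay 11≤13, interview score 6.0≥3.9).
Opt7: not dominated.
Opt8: not dominated.
Opt9: dominated by Opt2 (experience 10≥1, salary ask 154≤158, start delay 0≤14, interview score 9.3≥5.5).
Opt10: dominated by Opt2 (experience 10≥5, salary ask 154≤215, start delay 0≤0, interview score 9.3≥3.6).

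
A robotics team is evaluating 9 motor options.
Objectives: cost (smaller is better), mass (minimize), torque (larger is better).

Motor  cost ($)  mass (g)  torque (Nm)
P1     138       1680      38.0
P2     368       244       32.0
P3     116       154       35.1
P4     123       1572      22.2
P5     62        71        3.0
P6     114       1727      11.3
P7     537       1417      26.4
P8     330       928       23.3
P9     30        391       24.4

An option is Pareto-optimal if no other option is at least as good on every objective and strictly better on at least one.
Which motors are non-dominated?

P1: not dominated (best torque).
P2: dominated by P3 (cost 116≤368, mass 154≤244, torque 35.1≥32.0).
P3: not dominated.
P4: dominated by P3 (cost 116≤123, mass 154≤1572, torque 35.1≥22.2).
P5: not dominated (best mass).
P6: dominated by P9 (cost 30≤114, mass 391≤1727, torque 24.4≥11.3).
P7: dominated by P2 (cost 368≤537, mass 244≤1417, torque 32.0≥26.4).
P8: dominated by P3 (cost 116≤330, mass 154≤928, torque 35.1≥23.3).
P9: not dominated (best cost).

P1, P3, P5, P9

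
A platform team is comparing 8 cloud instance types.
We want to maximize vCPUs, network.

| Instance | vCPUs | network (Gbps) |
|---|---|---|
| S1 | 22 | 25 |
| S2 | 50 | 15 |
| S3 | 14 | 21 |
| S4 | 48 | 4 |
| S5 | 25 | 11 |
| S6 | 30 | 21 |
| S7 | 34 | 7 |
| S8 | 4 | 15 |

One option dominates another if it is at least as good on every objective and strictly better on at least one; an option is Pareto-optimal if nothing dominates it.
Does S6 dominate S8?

S6 vs S8: vCPUs 30≥4, network 21≥15 — S6 is at least as good on every objective with at least one strict improvement.

Yes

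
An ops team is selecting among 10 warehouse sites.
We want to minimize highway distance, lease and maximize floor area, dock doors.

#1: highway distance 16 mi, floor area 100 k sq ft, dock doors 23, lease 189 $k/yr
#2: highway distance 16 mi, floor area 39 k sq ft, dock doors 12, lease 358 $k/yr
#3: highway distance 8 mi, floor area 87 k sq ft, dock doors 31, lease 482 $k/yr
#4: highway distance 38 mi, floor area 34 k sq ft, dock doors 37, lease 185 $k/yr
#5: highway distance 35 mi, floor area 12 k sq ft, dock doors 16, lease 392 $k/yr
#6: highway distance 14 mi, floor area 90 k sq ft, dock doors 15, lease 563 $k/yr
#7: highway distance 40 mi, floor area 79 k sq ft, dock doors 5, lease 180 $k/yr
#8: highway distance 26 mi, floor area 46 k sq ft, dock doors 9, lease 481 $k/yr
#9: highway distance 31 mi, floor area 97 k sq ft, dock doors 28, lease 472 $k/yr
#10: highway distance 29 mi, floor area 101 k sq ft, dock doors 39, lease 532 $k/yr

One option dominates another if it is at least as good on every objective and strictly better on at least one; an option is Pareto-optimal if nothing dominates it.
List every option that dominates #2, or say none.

#1

#1: highway distance 16≤16, floor area 100≥39, dock doors 23≥12, lease 189≤358 — dominates #2.
Others (#3, #4, #5, #6, #7, #8, #9, #10) are each worse than #2 on at least one objective.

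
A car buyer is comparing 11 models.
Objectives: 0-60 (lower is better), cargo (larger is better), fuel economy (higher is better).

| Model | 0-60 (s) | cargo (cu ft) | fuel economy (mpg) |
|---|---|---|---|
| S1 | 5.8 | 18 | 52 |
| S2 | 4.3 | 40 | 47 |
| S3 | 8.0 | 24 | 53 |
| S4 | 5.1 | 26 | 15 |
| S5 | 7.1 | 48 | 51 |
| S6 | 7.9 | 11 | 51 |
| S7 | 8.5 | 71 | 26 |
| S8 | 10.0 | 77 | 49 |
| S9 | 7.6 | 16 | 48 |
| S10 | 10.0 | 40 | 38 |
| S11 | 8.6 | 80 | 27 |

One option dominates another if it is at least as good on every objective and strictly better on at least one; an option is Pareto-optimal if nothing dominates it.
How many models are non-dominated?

7

S1: not dominated.
S2: not dominated (best 0-60).
S3: not dominated (best fuel economy).
S4: dominated by S2 (0-60 4.3≤5.1, cargo 40≥26, fuel economy 47≥15).
S5: not dominated.
S6: dominated by S1 (0-60 5.8≤7.9, cargo 18≥11, fuel economy 52≥51).
S7: not dominated.
S8: not dominated.
S9: dominated by S1 (0-60 5.8≤7.6, cargo 18≥16, fuel economy 52≥48).
S10: dominated by S2 (0-60 4.3≤10.0, cargo 40≥40, fuel economy 47≥38).
S11: not dominated (best cargo).
Pareto-optimal: S1, S2, S3, S5, S7, S8, S11 → 7.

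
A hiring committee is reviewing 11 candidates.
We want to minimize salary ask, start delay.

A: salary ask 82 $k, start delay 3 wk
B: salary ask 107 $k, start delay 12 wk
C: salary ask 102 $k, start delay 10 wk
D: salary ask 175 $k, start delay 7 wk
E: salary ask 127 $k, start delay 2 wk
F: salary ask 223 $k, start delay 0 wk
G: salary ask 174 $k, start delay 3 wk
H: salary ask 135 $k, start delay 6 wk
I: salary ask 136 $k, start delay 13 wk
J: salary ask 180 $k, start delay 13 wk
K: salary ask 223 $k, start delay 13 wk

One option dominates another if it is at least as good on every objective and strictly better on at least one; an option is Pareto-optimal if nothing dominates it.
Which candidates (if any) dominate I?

A: salary ask 82≤136, start delay 3≤13 — dominates I.
B: salary ask 107≤136, start delay 12≤13 — dominates I.
C: salary ask 102≤136, start delay 10≤13 — dominates I.
E: salary ask 127≤136, start delay 2≤13 — dominates I.
H: salary ask 135≤136, start delay 6≤13 — dominates I.
Others (D, F, G, J, K) are each worse than I on at least one objective.

A, B, C, E, H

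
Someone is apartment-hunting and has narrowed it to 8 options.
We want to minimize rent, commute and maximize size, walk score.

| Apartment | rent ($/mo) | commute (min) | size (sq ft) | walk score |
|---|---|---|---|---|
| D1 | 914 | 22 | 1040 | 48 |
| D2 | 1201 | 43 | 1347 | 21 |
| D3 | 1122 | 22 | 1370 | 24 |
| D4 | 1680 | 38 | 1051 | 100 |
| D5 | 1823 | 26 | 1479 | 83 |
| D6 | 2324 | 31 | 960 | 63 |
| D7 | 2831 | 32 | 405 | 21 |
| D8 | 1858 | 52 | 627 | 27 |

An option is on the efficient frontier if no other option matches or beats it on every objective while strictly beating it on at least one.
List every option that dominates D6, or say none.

D5

D5: rent 1823≤2324, commute 26≤31, size 1479≥960, walk score 83≥63 — dominates D6.
Others (D1, D2, D3, D4, D7, D8) are each worse than D6 on at least one objective.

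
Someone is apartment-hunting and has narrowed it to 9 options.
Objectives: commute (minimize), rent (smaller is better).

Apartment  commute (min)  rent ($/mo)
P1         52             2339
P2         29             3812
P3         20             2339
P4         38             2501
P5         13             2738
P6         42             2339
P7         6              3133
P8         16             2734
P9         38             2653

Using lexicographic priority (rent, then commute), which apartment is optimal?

First minimize rent: best is 2339, kept {P1, P3, P6}.
Then minimize commute: best is 20, kept {P3}.

P3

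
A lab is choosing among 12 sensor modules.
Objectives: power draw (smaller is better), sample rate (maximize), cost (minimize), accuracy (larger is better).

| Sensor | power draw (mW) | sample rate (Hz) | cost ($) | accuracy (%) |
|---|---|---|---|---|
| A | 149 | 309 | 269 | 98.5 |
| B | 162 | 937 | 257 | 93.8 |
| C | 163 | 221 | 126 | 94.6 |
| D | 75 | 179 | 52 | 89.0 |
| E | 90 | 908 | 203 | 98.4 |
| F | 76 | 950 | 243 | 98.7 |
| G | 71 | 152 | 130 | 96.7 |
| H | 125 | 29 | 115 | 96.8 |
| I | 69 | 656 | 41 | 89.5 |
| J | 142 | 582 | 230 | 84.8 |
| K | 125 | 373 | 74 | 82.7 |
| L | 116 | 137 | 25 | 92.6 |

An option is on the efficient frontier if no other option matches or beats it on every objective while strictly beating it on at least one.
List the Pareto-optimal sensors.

A: dominated by F (power draw 76≤149, sample rate 950≥309, cost 243≤269, accuracy 98.7≥98.5).
B: dominated by F (power draw 76≤162, sample rate 950≥937, cost 243≤257, accuracy 98.7≥93.8).
C: not dominated.
D: dominated by I (power draw 69≤75, sample rate 656≥179, cost 41≤52, accuracy 89.5≥89.0).
E: not dominated.
F: not dominated (best sample rate).
G: not dominated.
H: not dominated.
I: not dominated (best power draw).
J: dominated by E (power draw 90≤142, sample rate 908≥582, cost 203≤230, accuracy 98.4≥84.8).
K: dominated by I (power draw 69≤125, sample rate 656≥373, cost 41≤74, accuracy 89.5≥82.7).
L: not dominated (best cost).

C, E, F, G, H, I, L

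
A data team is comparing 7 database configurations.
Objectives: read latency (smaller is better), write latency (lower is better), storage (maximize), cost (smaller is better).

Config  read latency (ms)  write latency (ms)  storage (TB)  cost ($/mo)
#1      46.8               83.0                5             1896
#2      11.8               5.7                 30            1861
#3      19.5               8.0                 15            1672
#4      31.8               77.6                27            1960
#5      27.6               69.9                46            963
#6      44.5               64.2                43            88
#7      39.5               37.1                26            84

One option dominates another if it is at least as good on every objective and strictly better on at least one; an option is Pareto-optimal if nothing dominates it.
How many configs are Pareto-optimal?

5

#1: dominated by #2 (read latency 11.8≤46.8, write latency 5.7≤83.0, storage 30≥5, cost 1861≤1896).
#2: not dominated (best read latency).
#3: not dominated.
#4: dominated by #2 (read latency 11.8≤31.8, write latency 5.7≤77.6, storage 30≥27, cost 1861≤1960).
#5: not dominated (best storage).
#6: not dominated.
#7: not dominated (best cost).
Pareto-optimal: #2, #3, #5, #6, #7 → 5.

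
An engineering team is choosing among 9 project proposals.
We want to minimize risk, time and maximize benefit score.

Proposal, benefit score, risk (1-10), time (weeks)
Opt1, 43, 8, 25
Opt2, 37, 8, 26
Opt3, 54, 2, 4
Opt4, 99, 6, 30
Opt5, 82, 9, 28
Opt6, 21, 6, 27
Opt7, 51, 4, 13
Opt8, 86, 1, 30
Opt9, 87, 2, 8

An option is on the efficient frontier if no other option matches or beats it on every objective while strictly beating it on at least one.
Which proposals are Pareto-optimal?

Opt1: dominated by Opt3 (benefit score 54≥43, risk 2≤8, time 4≤25).
Opt2: dominated by Opt1 (benefit score 43≥37, risk 8≤8, time 25≤26).
Opt3: not dominated (best time).
Opt4: not dominated (best benefit score).
Opt5: dominated by Opt9 (benefit score 87≥82, risk 2≤9, time 8≤28).
Opt6: dominated by Opt3 (benefit score 54≥21, risk 2≤6, time 4≤27).
Opt7: dominated by Opt3 (benefit score 54≥51, risk 2≤4, time 4≤13).
Opt8: not dominated (best risk).
Opt9: not dominated.

Opt3, Opt4, Opt8, Opt9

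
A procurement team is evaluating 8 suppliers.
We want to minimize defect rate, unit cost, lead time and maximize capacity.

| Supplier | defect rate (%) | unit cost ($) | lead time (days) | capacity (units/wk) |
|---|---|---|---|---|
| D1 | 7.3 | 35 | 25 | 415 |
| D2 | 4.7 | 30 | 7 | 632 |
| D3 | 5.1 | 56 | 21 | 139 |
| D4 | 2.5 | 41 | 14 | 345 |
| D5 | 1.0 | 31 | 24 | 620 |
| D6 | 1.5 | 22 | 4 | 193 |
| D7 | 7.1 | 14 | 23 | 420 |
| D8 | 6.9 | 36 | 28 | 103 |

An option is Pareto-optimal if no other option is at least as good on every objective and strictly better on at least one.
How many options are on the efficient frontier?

D1: dominated by D2 (defect rate 4.7≤7.3, unit cost 30≤35, lead time 7≤25, capacity 632≥415).
D2: not dominated (best capacity).
D3: dominated by D2 (defect rate 4.7≤5.1, unit cost 30≤56, lead time 7≤21, capacity 632≥139).
D4: not dominated.
D5: not dominated (best defect rate).
D6: not dominated (best lead time).
D7: not dominated (best unit cost).
D8: dominated by D2 (defect rate 4.7≤6.9, unit cost 30≤36, lead time 7≤28, capacity 632≥103).
Pareto-optimal: D2, D4, D5, D6, D7 → 5.

5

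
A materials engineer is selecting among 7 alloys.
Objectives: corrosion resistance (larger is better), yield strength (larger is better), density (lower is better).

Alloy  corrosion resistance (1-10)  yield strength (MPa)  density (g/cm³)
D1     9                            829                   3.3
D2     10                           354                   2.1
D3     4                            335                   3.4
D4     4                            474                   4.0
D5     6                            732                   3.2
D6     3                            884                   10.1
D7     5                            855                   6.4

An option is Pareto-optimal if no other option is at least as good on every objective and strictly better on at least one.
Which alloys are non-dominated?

D1, D2, D5, D6, D7

D1: not dominated.
D2: not dominated (best corrosion resistance).
D3: dominated by D1 (corrosion resistance 9≥4, yield strength 829≥335, density 3.3≤3.4).
D4: dominated by D1 (corrosion resistance 9≥4, yield strength 829≥474, density 3.3≤4.0).
D5: not dominated.
D6: not dominated (best yield strength).
D7: not dominated.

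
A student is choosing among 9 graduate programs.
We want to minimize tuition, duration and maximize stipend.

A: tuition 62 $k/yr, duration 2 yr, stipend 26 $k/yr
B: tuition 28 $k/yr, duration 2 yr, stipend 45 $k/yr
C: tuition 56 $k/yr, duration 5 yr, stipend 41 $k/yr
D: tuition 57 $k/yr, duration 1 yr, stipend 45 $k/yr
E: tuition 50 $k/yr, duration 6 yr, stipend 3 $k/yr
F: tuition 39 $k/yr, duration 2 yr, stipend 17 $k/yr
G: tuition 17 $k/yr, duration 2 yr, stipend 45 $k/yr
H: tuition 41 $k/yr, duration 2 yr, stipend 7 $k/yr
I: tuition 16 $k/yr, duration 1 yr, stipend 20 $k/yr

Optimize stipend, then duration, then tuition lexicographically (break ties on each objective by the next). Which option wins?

D

First maximize stipend: best is 45, kept {B, D, G}.
Then minimize duration: best is 1, kept {D}.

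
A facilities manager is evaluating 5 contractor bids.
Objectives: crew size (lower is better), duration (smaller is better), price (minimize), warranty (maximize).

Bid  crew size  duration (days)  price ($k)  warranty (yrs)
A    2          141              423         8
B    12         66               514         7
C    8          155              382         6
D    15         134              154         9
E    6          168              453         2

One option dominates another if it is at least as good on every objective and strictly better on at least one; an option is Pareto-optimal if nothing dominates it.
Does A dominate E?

Yes

A vs E: crew size 2≤6, duration 141≤168, price 423≤453, warranty 8≥2 — A is at least as good on every objective with at least one strict improvement.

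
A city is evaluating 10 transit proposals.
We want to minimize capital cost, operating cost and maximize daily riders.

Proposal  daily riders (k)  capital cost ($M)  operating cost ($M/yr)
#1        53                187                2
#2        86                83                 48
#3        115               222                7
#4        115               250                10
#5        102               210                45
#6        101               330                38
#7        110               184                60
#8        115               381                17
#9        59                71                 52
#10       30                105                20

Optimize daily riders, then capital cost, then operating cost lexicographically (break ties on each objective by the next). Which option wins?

First maximize daily riders: best is 115, kept {#3, #4, #8}.
Then minimize capital cost: best is 222, kept {#3}.

#3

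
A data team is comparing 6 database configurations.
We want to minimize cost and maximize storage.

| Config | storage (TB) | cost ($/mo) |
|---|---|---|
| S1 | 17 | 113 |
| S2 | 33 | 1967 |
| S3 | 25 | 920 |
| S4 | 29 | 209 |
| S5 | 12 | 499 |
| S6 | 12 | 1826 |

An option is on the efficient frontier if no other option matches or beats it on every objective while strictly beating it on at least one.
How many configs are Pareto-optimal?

S1: not dominated (best cost).
S2: not dominated (best storage).
S3: dominated by S4 (storage 29≥25, cost 209≤920).
S4: not dominated.
S5: dominated by S1 (storage 17≥12, cost 113≤499).
S6: dominated by S1 (storage 17≥12, cost 113≤1826).
Pareto-optimal: S1, S2, S4 → 3.

3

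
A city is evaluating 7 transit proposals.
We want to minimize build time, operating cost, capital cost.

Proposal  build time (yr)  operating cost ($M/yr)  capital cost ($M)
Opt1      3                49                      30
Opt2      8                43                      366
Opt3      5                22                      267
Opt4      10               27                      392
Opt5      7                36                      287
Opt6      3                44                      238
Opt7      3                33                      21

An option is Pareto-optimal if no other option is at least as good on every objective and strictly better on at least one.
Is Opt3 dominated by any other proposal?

No

Opt1: worse on operating cost (49 vs 22).
Opt2: worse on build time (8 vs 5).
Opt4: worse on build time (10 vs 5).
Opt5: worse on build time (7 vs 5).
Opt6: worse on operating cost (44 vs 22).
Opt7: worse on operating cost (33 vs 22).
No option is at least as good as Opt3 on every objective and strictly better on one.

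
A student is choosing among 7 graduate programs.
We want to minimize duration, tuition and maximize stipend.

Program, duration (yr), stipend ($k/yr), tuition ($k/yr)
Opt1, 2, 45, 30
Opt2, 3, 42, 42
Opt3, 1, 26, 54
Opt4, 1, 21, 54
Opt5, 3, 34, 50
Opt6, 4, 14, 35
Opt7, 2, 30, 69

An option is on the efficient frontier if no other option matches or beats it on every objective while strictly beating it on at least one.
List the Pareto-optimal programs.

Opt1, Opt3

Opt1: not dominated (best stipend).
Opt2: dominated by Opt1 (duration 2≤3, stipend 45≥42, tuition 30≤42).
Opt3: not dominated.
Opt4: dominated by Opt3 (duration 1≤1, stipend 26≥21, tuition 54≤54).
Opt5: dominated by Opt1 (duration 2≤3, stipend 45≥34, tuition 30≤50).
Opt6: dominated by Opt1 (duration 2≤4, stipend 45≥14, tuition 30≤35).
Opt7: dominated by Opt1 (duration 2≤2, stipend 45≥30, tuition 30≤69).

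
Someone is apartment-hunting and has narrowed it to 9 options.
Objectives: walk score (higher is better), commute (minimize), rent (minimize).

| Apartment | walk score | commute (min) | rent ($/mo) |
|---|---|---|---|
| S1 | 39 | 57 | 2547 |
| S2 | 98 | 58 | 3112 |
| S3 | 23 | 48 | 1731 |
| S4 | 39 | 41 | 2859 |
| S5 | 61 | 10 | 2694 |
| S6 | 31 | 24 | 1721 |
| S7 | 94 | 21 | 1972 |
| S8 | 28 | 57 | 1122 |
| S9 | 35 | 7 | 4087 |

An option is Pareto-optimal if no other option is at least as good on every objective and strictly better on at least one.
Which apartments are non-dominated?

S2, S5, S6, S7, S8, S9

S1: dominated by S7 (walk score 94≥39, commute 21≤57, rent 1972≤2547).
S2: not dominated (best walk score).
S3: dominated by S6 (walk score 31≥23, commute 24≤48, rent 1721≤1731).
S4: dominated by S5 (walk score 61≥39, commute 10≤41, rent 2694≤2859).
S5: not dominated.
S6: not dominated.
S7: not dominated.
S8: not dominated (best rent).
S9: not dominated (best commute).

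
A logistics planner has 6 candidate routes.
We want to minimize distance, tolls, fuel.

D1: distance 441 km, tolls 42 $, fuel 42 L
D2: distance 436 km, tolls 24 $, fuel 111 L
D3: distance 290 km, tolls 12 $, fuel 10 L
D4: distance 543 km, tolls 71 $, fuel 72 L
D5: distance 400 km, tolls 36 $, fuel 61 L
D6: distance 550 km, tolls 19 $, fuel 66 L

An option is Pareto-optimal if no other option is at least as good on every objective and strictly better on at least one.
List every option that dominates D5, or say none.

D3: distance 290≤400, tolls 12≤36, fuel 10≤61 — dominates D5.
Others (D1, D2, D4, D6) are each worse than D5 on at least one objective.

D3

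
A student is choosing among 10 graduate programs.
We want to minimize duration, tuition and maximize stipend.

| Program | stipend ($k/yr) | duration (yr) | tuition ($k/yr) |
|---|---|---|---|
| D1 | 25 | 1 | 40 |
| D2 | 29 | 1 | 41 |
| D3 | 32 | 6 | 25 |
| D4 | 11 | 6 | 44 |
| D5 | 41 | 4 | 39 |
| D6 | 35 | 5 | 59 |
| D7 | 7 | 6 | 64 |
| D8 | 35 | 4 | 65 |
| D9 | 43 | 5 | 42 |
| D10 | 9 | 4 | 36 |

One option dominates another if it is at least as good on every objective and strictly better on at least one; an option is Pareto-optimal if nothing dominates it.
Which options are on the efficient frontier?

D1: not dominated.
D2: not dominated.
D3: not dominated (best tuition).
D4: dominated by D1 (stipend 25≥11, duration 1≤6, tuition 40≤44).
D5: not dominated.
D6: dominated by D5 (stipend 41≥35, duration 4≤5, tuition 39≤59).
D7: dominated by D1 (stipend 25≥7, duration 1≤6, tuition 40≤64).
D8: dominated by D5 (stipend 41≥35, duration 4≤4, tuition 39≤65).
D9: not dominated (best stipend).
D10: not dominated.

D1, D2, D3, D5, D9, D10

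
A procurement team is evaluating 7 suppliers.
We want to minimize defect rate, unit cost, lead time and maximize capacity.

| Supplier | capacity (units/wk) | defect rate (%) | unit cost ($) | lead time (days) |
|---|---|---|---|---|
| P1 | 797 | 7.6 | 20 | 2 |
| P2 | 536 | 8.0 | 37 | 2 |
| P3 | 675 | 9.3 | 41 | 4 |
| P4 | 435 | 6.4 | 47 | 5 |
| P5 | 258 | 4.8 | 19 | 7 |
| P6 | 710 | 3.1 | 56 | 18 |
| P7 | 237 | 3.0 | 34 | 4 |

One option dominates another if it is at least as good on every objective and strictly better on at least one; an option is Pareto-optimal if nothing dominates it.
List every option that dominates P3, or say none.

P1

P1: capacity 797≥675, defect rate 7.6≤9.3, unit cost 20≤41, lead time 2≤4 — dominates P3.
Others (P2, P4, P5, P6, P7) are each worse than P3 on at least one objective.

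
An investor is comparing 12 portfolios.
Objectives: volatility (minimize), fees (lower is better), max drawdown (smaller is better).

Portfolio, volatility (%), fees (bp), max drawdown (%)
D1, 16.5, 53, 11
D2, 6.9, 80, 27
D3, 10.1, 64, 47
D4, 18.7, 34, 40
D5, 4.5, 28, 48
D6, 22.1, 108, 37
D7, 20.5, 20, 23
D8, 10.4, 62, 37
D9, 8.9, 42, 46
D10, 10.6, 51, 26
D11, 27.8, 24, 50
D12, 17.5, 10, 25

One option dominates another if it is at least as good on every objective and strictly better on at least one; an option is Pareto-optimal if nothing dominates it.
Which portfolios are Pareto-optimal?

D1, D2, D5, D7, D8, D9, D10, D12

D1: not dominated (best max drawdown).
D2: not dominated.
D3: dominated by D9 (volatility 8.9≤10.1, fees 42≤64, max drawdown 46≤47).
D4: dominated by D12 (volatility 17.5≤18.7, fees 10≤34, max drawdown 25≤40).
D5: not dominated (best volatility).
D6: dominated by D1 (volatility 16.5≤22.1, fees 53≤108, max drawdown 11≤37).
D7: not dominated.
D8: not dominated.
D9: not dominated.
D10: not dominated.
D11: dominated by D7 (volatility 20.5≤27.8, fees 20≤24, max drawdown 23≤50).
D12: not dominated (best fees).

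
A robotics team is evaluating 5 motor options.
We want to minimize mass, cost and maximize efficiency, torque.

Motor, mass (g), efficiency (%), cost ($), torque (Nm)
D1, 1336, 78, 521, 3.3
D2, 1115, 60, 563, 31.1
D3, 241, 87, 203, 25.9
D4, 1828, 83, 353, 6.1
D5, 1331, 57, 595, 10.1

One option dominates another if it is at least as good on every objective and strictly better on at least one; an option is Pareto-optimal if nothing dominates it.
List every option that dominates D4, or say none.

D3

D3: mass 241≤1828, efficiency 87≥83, cost 203≤353, torque 25.9≥6.1 — dominates D4.
Others (D1, D2, D5) are each worse than D4 on at least one objective.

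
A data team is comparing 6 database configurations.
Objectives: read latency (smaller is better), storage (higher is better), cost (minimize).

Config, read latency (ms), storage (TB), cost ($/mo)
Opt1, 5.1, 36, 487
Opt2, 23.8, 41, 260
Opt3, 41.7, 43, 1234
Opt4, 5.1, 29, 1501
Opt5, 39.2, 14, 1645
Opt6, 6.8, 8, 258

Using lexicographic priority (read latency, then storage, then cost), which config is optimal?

First minimize read latency: best is 5.1, kept {Opt1, Opt4}.
Then maximize storage: best is 36, kept {Opt1}.

Opt1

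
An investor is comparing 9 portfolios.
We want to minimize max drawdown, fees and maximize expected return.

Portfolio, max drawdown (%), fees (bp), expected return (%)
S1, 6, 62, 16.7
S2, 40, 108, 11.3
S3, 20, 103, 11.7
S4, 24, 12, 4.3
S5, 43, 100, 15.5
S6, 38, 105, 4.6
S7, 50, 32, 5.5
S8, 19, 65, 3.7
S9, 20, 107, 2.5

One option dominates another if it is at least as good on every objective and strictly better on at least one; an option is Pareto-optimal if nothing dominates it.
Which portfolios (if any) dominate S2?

S1: max drawdown 6≤40, fees 62≤108, expected return 16.7≥11.3 — dominates S2.
S3: max drawdown 20≤40, fees 103≤108, expected return 11.7≥11.3 — dominates S2.
Others (S4, S5, S6, S7, S8, S9) are each worse than S2 on at least one objective.

S1, S3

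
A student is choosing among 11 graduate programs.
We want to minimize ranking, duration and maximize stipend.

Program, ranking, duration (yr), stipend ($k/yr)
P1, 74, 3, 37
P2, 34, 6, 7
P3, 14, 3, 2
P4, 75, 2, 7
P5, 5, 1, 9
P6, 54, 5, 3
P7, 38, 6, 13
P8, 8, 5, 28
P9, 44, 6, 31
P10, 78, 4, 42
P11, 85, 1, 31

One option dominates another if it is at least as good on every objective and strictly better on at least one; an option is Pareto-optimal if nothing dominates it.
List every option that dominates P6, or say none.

P5, P8

P5: ranking 5≤54, duration 1≤5, stipend 9≥3 — dominates P6.
P8: ranking 8≤54, duration 5≤5, stipend 28≥3 — dominates P6.
Others (P1, P2, P3, P4, P7, P9, P10, P11) are each worse than P6 on at least one objective.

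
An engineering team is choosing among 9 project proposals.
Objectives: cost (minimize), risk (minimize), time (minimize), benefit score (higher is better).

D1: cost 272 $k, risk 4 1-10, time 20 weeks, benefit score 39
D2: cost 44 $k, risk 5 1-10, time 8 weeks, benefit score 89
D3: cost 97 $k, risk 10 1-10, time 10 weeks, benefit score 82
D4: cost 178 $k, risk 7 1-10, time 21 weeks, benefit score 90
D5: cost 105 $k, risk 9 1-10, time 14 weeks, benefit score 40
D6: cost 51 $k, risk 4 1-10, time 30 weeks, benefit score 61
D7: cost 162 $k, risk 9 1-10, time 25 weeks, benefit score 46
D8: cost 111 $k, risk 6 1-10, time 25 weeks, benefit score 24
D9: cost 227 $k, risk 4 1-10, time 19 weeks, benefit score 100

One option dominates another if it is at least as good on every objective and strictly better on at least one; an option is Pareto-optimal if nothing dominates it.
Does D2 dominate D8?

D2 vs D8: cost 44≤111, risk 5≤6, time 8≤25, benefit score 89≥24 — D2 is at least as good on every objective with at least one strict improvement.

Yes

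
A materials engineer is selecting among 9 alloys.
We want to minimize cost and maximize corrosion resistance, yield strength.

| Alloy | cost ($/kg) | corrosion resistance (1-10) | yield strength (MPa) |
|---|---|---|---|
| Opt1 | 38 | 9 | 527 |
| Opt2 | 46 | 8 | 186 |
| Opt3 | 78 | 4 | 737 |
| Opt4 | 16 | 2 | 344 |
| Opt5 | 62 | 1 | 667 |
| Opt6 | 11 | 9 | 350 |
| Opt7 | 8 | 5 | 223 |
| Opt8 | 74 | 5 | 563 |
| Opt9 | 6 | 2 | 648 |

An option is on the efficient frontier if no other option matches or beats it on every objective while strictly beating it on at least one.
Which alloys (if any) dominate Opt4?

Opt6: cost 11≤16, corrosion resistance 9≥2, yield strength 350≥344 — dominates Opt4.
Opt9: cost 6≤16, corrosion resistance 2≥2, yield strength 648≥344 — dominates Opt4.
Others (Opt1, Opt2, Opt3, Opt5, Opt7, Opt8) are each worse than Opt4 on at least one objective.

Opt6, Opt9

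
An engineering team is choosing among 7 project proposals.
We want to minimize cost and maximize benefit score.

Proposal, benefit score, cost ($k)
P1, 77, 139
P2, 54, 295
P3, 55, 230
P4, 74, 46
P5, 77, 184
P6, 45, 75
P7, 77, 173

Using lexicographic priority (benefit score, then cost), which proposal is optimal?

P1

First maximize benefit score: best is 77, kept {P1, P5, P7}.
Then minimize cost: best is 139, kept {P1}.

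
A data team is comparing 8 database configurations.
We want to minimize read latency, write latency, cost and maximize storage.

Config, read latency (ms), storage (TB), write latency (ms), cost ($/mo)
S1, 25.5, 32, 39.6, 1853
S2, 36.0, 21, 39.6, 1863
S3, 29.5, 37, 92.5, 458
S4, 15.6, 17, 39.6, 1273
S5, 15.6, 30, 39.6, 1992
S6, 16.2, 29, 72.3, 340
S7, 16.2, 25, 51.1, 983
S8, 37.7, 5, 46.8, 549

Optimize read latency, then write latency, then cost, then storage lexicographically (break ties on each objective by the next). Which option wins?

First minimize read latency: best is 15.6, kept {S4, S5}.
Then minimize write latency: best is 39.6, kept {S4, S5}.
Then minimize cost: best is 1273, kept {S4}.

S4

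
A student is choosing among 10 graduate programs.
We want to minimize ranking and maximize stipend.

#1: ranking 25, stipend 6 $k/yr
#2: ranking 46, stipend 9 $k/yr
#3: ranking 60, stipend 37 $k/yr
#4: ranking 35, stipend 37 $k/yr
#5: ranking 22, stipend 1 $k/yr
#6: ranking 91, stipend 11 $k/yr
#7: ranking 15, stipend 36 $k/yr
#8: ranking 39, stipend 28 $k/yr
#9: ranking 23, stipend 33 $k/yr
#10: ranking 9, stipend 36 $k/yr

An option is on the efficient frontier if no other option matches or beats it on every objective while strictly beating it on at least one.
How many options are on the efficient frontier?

#1: dominated by #7 (ranking 15≤25, stipend 36≥6).
#2: dominated by #4 (ranking 35≤46, stipend 37≥9).
#3: dominated by #4 (ranking 35≤60, stipend 37≥37).
#4: not dominated.
#5: dominated by #7 (ranking 15≤22, stipend 36≥1).
#6: dominated by #3 (ranking 60≤91, stipend 37≥11).
#7: dominated by #10 (ranking 9≤15, stipend 36≥36).
#8: dominated by #4 (ranking 35≤39, stipend 37≥28).
#9: dominated by #7 (ranking 15≤23, stipend 36≥33).
#10: not dominated (best ranking).
Pareto-optimal: #4, #10 → 2.

2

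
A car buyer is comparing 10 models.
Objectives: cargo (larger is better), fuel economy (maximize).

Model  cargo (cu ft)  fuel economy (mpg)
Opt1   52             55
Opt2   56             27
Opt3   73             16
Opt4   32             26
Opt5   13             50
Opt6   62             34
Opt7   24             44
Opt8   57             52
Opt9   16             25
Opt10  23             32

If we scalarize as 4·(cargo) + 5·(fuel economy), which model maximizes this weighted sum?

Opt1: 4·52 + 5·55 = 483
Opt2: 4·56 + 5·27 = 359
Opt3: 4·73 + 5·16 = 372
Opt4: 4·32 + 5·26 = 258
Opt5: 4·13 + 5·50 = 302
Opt6: 4·62 + 5·34 = 418
Opt7: 4·24 + 5·44 = 316
Opt8: 4·57 + 5·52 = 488
Opt9: 4·16 + 5·25 = 189
Opt10: 4·23 + 5·32 = 252
Highest: Opt8 at 488.

Opt8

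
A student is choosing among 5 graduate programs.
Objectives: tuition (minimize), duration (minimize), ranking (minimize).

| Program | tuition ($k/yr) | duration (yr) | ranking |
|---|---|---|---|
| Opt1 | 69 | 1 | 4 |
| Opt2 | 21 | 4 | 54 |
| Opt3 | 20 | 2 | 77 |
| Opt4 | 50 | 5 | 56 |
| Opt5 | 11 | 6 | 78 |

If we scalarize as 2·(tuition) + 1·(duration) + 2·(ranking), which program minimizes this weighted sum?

Opt1: 2·69 + 1·1 + 2·4 = 147
Opt2: 2·21 + 1·4 + 2·54 = 154
Opt3: 2·20 + 1·2 + 2·77 = 196
Opt4: 2·50 + 1·5 + 2·56 = 217
Opt5: 2·11 + 1·6 + 2·78 = 184
Lowest: Opt1 at 147.

Opt1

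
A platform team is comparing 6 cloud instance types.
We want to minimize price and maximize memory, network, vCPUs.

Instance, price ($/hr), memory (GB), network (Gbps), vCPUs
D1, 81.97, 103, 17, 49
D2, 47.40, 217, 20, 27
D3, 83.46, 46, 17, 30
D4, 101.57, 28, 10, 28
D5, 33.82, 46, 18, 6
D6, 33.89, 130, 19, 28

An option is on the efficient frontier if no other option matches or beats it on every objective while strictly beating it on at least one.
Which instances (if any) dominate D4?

D1, D3, D6

D1: price 81.97≤101.57, memory 103≥28, network 17≥10, vCPUs 49≥28 — dominates D4.
D3: price 83.46≤101.57, memory 46≥28, network 17≥10, vCPUs 30≥28 — dominates D4.
D6: price 33.89≤101.57, memory 130≥28, network 19≥10, vCPUs 28≥28 — dominates D4.
Others (D2, D5) are each worse than D4 on at least one objective.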